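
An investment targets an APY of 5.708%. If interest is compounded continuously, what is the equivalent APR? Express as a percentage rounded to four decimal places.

5.5510%

Continuous: nominal r satisfies e^r − 1 = 0.05708.
r = ln(1 + 0.05708) = ln(1.05708) = 0.055510 = 5.5510%.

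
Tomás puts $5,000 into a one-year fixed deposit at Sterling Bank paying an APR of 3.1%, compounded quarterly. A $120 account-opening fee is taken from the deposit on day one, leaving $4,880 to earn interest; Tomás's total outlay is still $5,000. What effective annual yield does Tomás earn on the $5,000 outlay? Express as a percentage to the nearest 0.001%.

0.661%

Value after one year: 4,880 × (1 + 0.031/4)^4 = 4,880 × 1.031362 = $5,033.05.
Effective yield on the $5,000 outlay: 5,033.05 / 5,000 − 1 = 0.006610 = 0.661%.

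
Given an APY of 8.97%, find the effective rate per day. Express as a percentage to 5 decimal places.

The per-day rate i satisfies (1 + i)^365 = 1 + 0.0897.
i = 1.0897^(1/365) − 1 = 0.0002354 = 0.02354%.

0.02354%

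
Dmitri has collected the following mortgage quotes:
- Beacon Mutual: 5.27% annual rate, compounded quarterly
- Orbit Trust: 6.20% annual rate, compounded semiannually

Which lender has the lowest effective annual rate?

Beacon Mutual

Beacon Mutual: (1 + 0.0527/4)^4 − 1 = 5.375%
Orbit Trust: (1 + 0.0620/2)^2 − 1 = 6.296%
The lowest effective annual rate is Beacon Mutual at 5.375%.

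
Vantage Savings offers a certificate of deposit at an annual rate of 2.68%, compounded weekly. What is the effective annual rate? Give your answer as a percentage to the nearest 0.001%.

2.716%

EAR = (1 + 0.0268/52)^52 − 1.
= 1.027155 − 1 = 2.716%.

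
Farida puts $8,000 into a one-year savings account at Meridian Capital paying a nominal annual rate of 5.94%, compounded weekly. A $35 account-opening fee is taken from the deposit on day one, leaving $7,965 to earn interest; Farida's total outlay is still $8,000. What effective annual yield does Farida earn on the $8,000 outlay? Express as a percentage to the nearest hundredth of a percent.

Value after one year: 7,965 × (1 + 0.0594/52)^52 = 7,965 × 1.061164 = $8,452.17.
Effective yield on the $8,000 outlay: 8,452.17 / 8,000 − 1 = 0.056521 = 5.65%.

5.65%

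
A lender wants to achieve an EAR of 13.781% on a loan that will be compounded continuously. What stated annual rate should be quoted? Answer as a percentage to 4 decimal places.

12.9105%

Continuous: nominal r satisfies e^r − 1 = 0.13781.
r = ln(1 + 0.13781) = ln(1.13781) = 0.129105 = 12.9105%.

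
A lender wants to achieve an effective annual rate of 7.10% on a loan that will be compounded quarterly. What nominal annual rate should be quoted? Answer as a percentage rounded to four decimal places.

6.9184%

(1 + r/4)^4 − 1 = 0.0710, so 1 + r/4 = 1.0710^(1/4).
r/4 = 0.017296, so r = 0.069184 = 6.9184%.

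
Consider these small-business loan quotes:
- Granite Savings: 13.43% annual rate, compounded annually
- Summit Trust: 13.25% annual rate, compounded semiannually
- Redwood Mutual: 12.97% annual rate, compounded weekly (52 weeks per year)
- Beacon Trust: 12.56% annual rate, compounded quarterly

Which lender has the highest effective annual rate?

Granite Savings: compounded annually, EAR = 13.430%
Summit Trust: (1 + 0.1325/2)^2 − 1 = 13.689%
Redwood Mutual: (1 + 0.1297/52)^52 − 1 = 13.830%
Beacon Trust: (1 + 0.1256/4)^4 − 1 = 13.164%
The highest effective annual rate is Redwood Mutual at 13.830%.

Redwood Mutual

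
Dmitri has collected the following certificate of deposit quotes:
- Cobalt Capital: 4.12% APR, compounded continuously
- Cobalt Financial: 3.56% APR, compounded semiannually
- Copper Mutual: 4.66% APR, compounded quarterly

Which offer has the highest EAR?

Cobalt Capital: e^0.0412 − 1 = 4.206%
Cobalt Financial: (1 + 0.0356/2)^2 − 1 = 3.592%
Copper Mutual: (1 + 0.0466/4)^4 − 1 = 4.742%
The highest effective annual rate is Copper Mutual at 4.742%.

Copper Mutual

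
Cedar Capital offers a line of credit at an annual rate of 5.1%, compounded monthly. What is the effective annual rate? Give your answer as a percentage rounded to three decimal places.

5.221%

EAR = (1 + 0.051/12)^12 − 1.
= (1 + 0.004250)^12 − 1 = 1.052209 − 1 = 5.221%.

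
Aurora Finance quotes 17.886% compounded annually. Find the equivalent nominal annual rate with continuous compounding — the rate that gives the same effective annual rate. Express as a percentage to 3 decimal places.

Compounded annually, EAR = nominal = 0.178860.
Equivalent continuous rate: r = ln(1 + 0.178860) = 0.164548 = 16.455%.

16.455%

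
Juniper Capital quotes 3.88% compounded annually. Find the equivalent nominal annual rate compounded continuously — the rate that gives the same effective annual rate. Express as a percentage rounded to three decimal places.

Compounded annually, EAR = nominal = 0.038800.
Equivalent continuous rate: r = ln(1 + 0.038800) = 0.038066 = 3.807%.

3.807%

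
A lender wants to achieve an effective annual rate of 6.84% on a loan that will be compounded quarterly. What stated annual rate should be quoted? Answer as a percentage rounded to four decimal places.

6.6712%

(1 + r/4)^4 − 1 = 0.0684, so 1 + r/4 = 1.0684^(1/4).
r/4 = 0.016678, so r = 0.066712 = 6.6712%.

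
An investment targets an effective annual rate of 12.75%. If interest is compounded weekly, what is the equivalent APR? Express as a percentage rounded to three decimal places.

(1 + r/52)^52 − 1 = 0.1275, so 1 + r/52 = 1.1275^(1/52).
r/52 = 0.002310, so r = 0.120141 = 12.014%.

12.014%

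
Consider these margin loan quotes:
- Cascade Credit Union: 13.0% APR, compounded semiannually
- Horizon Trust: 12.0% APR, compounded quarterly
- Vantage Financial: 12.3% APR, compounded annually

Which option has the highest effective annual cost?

Cascade Credit Union: (1 + 0.130/2)^2 − 1 = 13.422%
Horizon Trust: (1 + 0.120/4)^4 − 1 = 12.551%
Vantage Financial: compounded annually, EAR = 12.300%
The highest effective annual rate is Cascade Credit Union at 13.422%.

Cascade Credit Union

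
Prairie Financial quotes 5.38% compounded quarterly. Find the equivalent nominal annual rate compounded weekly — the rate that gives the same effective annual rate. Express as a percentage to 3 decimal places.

5.347%

EAR = (1 + 0.0538/4)^4 − 1 = 0.054895.
Solve (1 + r/52)^52 = 1.054895: r/52 = 1.054895^(1/52) − 1 = 0.001028, so r = 0.053469 = 5.347%.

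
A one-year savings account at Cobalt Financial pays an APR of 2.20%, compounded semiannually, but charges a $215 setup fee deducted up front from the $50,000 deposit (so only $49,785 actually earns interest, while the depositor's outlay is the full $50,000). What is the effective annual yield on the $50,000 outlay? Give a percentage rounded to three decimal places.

Value after one year: 49,785 × (1 + 0.0220/2)^2 = 49,785 × 1.022121 = $50,886.29.
Effective yield on the $50,000 outlay: 50,886.29 / 50,000 − 1 = 0.017726 = 1.773%.

1.773%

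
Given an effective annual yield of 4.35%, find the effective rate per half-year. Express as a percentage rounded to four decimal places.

The per-half-year rate i satisfies (1 + i)^2 = 1 + 0.0435.
i = 1.0435^(1/2) − 1 = 0.0215185 = 2.1518%.

2.1518%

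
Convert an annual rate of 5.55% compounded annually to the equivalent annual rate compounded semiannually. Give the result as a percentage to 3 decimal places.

Compounded annually, EAR = nominal = 0.055500.
Solve (1 + r/2)^2 = 1.055500: r/2 = 1.055500^(1/2) − 1 = 0.027375, so r = 0.054751 = 5.475%.

5.475%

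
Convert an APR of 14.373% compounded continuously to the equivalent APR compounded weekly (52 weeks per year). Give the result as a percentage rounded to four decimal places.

EAR under continuous compounding: e^0.14373 − 1 = 0.154572.
Solve (1 + r/52)^52 = 1.154572: r/52 = 1.154572^(1/52) − 1 = 0.002768, so r = 0.143929 = 14.3929%.

14.3929%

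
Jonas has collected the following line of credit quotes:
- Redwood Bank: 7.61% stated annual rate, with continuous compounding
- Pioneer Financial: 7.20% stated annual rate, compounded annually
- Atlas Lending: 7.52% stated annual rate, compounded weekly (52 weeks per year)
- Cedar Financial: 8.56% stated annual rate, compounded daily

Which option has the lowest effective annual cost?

Pioneer Financial

Redwood Bank: e^0.0761 − 1 = 7.907%
Pioneer Financial: compounded annually, EAR = 7.200%
Atlas Lending: (1 + 0.0752/52)^52 − 1 = 7.804%
Cedar Financial: (1 + 0.0856/365)^365 − 1 = 8.936%
The lowest effective annual rate is Pioneer Financial at 7.200%.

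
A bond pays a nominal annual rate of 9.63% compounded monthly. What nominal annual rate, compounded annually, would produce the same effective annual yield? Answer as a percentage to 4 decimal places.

EAR = (1 + 0.0963/12)^12 − 1 = 0.100666.
Compounded annually, the equivalent nominal rate is the EAR itself: 10.0666%.

10.0666%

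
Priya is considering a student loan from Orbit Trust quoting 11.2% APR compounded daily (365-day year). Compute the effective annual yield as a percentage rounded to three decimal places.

11.849%

EAR = (1 + 0.112/365)^365 − 1.
= (1 + 0.000307)^365 − 1 = 1.118494 − 1 = 11.849%.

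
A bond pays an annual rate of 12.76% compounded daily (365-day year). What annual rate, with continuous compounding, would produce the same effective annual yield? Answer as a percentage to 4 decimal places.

EAR = (1 + 0.1276/365)^365 − 1 = 0.136073.
Equivalent continuous rate: r = ln(1 + 0.136073) = 0.127578 = 12.7578%.

12.7578%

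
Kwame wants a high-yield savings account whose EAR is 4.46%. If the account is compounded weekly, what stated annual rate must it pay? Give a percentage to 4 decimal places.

4.3652%

(1 + r/52)^52 − 1 = 0.0446, so 1 + r/52 = 1.0446^(1/52).
r/52 = 0.000839, so r = 0.043652 = 4.3652%.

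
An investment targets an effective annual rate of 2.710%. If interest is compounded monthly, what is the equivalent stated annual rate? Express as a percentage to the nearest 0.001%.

2.677%

(1 + r/12)^12 − 1 = 0.02710, so 1 + r/12 = 1.02710^(1/12).
r/12 = 0.002231, so r = 0.026769 = 2.677%.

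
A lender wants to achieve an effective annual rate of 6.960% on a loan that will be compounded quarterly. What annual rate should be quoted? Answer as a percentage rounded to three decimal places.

6.785%

(1 + r/4)^4 − 1 = 0.06960, so 1 + r/4 = 1.06960^(1/4).
r/4 = 0.016963, so r = 0.067854 = 6.785%.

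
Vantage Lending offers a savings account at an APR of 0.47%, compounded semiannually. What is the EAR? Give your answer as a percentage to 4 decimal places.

EAR = (1 + 0.0047/2)^2 − 1.
= (1 + 0.002350)^2 − 1 = 1.004706 − 1 = 0.4706%.

0.4706%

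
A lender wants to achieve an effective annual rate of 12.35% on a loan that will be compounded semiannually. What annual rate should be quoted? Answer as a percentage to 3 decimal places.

11.991%

(1 + r/2)^2 − 1 = 0.1235, so 1 + r/2 = 1.1235^(1/2).
r/2 = 0.059953, so r = 0.119906 = 11.991%.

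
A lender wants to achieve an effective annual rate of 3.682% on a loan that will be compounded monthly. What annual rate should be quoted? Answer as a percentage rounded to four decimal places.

(1 + r/12)^12 − 1 = 0.03682, so 1 + r/12 = 1.03682^(1/12).
r/12 = 0.003018, so r = 0.036213 = 3.6213%.

3.6213%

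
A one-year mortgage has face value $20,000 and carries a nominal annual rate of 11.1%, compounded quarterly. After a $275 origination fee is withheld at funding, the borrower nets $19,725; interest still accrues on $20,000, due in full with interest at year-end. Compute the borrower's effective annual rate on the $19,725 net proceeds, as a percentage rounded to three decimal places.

13.126%

Amount owed after one year: 20,000 × (1 + 0.111/4)^4 = 20,000 × 1.115706 = $22,314.13.
Effective rate on net proceeds: 22,314.13 / 19,725 − 1 = 0.131261 = 13.126%.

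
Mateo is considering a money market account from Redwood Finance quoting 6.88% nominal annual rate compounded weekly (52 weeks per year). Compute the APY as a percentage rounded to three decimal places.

7.117%

EAR = (1 + 0.0688/52)^52 − 1.
= 1.071173 − 1 = 7.117%.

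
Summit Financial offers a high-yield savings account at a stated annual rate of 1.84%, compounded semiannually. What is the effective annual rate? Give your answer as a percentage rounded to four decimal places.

EAR = (1 + 0.0184/2)^2 − 1.
= (1 + 0.009200)^2 − 1 = 1.018485 − 1 = 1.8485%.

1.8485%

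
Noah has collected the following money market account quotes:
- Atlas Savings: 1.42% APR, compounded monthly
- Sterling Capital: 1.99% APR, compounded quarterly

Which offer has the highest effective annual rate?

Atlas Savings: (1 + 0.0142/12)^12 − 1 = 1.429%
Sterling Capital: (1 + 0.0199/4)^4 − 1 = 2.005%
The highest effective annual rate is Sterling Capital at 2.005%.

Sterling Capital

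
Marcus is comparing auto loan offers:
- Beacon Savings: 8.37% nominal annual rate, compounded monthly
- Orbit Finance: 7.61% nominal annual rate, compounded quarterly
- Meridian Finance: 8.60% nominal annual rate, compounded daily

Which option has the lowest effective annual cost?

Beacon Savings: (1 + 0.0837/12)^12 − 1 = 8.699%
Orbit Finance: (1 + 0.0761/4)^4 − 1 = 7.830%
Meridian Finance: (1 + 0.0860/365)^365 − 1 = 8.980%
The lowest effective annual rate is Orbit Finance at 7.830%.

Orbit Finance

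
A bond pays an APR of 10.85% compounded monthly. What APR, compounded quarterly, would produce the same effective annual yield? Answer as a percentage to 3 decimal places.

EAR = (1 + 0.1085/12)^12 − 1 = 0.114062.
Solve (1 + r/4)^4 = 1.114062: r/4 = 1.114062^(1/4) − 1 = 0.027371, so r = 0.109484 = 10.948%.

10.948%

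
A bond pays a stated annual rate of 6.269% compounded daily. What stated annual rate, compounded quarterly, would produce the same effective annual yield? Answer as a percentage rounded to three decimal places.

6.318%

EAR = (1 + 0.06269/365)^365 − 1 = 0.064691.
Solve (1 + r/4)^4 = 1.064691: r/4 = 1.064691^(1/4) − 1 = 0.015795, so r = 0.063178 = 6.318%.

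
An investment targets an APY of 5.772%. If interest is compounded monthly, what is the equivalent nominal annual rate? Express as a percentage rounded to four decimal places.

5.6247%

(1 + r/12)^12 − 1 = 0.05772, so 1 + r/12 = 1.05772^(1/12).
r/12 = 0.004687, so r = 0.056247 = 5.6247%.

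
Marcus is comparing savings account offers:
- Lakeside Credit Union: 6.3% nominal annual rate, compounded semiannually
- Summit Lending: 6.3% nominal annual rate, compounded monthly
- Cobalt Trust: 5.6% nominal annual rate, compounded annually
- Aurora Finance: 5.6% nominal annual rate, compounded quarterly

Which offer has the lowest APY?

Lakeside Credit Union: (1 + 0.063/2)^2 − 1 = 6.399%
Summit Lending: (1 + 0.063/12)^12 − 1 = 6.485%
Cobalt Trust: compounded annually, EAR = 5.600%
Aurora Finance: (1 + 0.056/4)^4 − 1 = 5.719%
The lowest effective annual rate is Cobalt Trust at 5.600%.

Cobalt Trust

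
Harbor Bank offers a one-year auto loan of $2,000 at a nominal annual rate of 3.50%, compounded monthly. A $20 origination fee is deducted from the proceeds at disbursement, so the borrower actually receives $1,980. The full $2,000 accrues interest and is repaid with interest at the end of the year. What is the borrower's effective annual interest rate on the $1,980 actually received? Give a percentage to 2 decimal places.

4.60%

Amount owed after one year: 2,000 × (1 + 0.0350/12)^12 = 2,000 × 1.035567 = $2,071.13.
Effective rate on net proceeds: 2,071.13 / 1,980 − 1 = 0.046027 = 4.60%.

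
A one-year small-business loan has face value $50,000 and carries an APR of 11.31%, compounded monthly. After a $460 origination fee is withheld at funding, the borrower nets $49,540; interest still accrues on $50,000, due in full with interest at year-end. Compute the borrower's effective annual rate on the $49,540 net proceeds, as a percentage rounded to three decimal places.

Amount owed after one year: 50,000 × (1 + 0.1131/12)^12 = 50,000 × 1.119151 = $55,957.55.
Effective rate on net proceeds: 55,957.55 / 49,540 − 1 = 0.129543 = 12.954%.

12.954%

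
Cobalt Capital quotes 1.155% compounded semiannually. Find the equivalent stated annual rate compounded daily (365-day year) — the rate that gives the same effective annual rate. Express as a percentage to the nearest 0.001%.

1.152%

EAR = (1 + 0.01155/2)^2 − 1 = 0.011583.
Solve (1 + r/365)^365 = 1.011583: r/365 = 1.011583^(1/365) − 1 = 0.000032, so r = 0.011517 = 1.152%.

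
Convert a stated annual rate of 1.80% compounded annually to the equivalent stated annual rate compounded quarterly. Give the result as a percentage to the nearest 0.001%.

Compounded annually, EAR = nominal = 0.018000.
Solve (1 + r/4)^4 = 1.018000: r/4 = 1.018000^(1/4) − 1 = 0.004470, so r = 0.017880 = 1.788%.

1.788%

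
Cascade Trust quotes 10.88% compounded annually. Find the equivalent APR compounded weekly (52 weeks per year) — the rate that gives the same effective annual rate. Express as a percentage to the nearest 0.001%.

10.338%

Compounded annually, EAR = nominal = 0.108800.
Solve (1 + r/52)^52 = 1.108800: r/52 = 1.108800^(1/52) − 1 = 0.001988, so r = 0.103381 = 10.338%.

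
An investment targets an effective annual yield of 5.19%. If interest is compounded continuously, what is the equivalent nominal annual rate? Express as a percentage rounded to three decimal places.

5.060%

Continuous: nominal r satisfies e^r − 1 = 0.0519.
r = ln(1 + 0.0519) = ln(1.0519) = 0.050598 = 5.060%.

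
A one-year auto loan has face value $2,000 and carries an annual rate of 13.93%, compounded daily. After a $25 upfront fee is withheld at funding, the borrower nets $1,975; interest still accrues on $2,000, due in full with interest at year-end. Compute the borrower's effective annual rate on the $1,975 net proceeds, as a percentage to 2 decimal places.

16.40%

Amount owed after one year: 2,000 × (1 + 0.1393/365)^365 = 2,000 × 1.149438 = $2,298.88.
Effective rate on net proceeds: 2,298.88 / 1,975 − 1 = 0.163988 = 16.40%.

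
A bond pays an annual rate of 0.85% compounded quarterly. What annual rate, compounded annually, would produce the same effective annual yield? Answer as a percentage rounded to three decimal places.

EAR = (1 + 0.0085/4)^4 − 1 = 0.008527.
Compounded annually, the equivalent nominal rate is the EAR itself: 0.853%.

0.853%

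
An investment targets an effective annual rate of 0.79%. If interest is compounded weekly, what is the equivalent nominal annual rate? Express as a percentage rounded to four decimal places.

0.7870%

(1 + r/52)^52 − 1 = 0.0079, so 1 + r/52 = 1.0079^(1/52).
r/52 = 0.000151, so r = 0.007870 = 0.7870%.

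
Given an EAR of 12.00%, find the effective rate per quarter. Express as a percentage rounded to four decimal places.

2.8737%

The per-quarter rate i satisfies (1 + i)^4 = 1 + 0.1200.
i = 1.1200^(1/4) − 1 = 0.0287373 = 2.8737%.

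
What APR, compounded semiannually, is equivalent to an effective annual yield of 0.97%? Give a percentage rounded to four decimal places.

(1 + r/2)^2 − 1 = 0.0097, so 1 + r/2 = 1.0097^(1/2).
r/2 = 0.004838, so r = 0.009677 = 0.9677%.

0.9677%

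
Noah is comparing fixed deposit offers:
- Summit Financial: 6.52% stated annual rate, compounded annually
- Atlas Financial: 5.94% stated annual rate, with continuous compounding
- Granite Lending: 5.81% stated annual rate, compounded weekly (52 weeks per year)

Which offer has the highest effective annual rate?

Summit Financial

Summit Financial: compounded annually, EAR = 6.520%
Atlas Financial: e^0.0594 − 1 = 6.120%
Granite Lending: (1 + 0.0581/52)^52 − 1 = 5.979%
The highest effective annual rate is Summit Financial at 6.520%.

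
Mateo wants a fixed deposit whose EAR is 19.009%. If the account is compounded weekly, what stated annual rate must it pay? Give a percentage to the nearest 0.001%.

17.432%

(1 + r/52)^52 − 1 = 0.19009, so 1 + r/52 = 1.19009^(1/52).
r/52 = 0.003352, so r = 0.174320 = 17.432%.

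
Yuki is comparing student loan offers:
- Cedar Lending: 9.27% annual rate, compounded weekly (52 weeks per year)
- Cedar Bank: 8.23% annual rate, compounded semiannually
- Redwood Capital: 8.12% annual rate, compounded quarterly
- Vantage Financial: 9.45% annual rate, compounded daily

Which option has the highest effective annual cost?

Cedar Lending: (1 + 0.0927/52)^52 − 1 = 9.704%
Cedar Bank: (1 + 0.0823/2)^2 − 1 = 8.399%
Redwood Capital: (1 + 0.0812/4)^4 − 1 = 8.371%
Vantage Financial: (1 + 0.0945/365)^365 − 1 = 9.910%
The highest effective annual rate is Vantage Financial at 9.910%.

Vantage Financial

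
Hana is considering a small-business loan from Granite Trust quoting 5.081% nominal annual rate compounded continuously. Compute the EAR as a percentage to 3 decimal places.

5.212%

With continuous compounding, EAR = e^0.05081 − 1.
e^0.05081 = 1.052123, so EAR = 0.052123 = 5.212%.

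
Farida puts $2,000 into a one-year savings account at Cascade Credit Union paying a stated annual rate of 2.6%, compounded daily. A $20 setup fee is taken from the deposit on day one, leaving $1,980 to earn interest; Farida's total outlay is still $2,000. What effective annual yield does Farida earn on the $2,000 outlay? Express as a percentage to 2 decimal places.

Value after one year: 1,980 × (1 + 0.026/365)^365 = 1,980 × 1.026340 = $2,032.15.
Effective yield on the $2,000 outlay: 2,032.15 / 2,000 − 1 = 0.016077 = 1.61%.

1.61%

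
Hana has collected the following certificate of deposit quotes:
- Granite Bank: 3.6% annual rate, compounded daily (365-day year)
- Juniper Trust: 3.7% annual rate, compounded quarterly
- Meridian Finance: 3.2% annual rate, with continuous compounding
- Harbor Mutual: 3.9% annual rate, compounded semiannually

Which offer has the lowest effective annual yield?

Meridian Finance

Granite Bank: (1 + 0.036/365)^365 − 1 = 3.665%
Juniper Trust: (1 + 0.037/4)^4 − 1 = 3.752%
Meridian Finance: e^0.032 − 1 = 3.252%
Harbor Mutual: (1 + 0.039/2)^2 − 1 = 3.938%
The lowest effective annual rate is Meridian Finance at 3.252%.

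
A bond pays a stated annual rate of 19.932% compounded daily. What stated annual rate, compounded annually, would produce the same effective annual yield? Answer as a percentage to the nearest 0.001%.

22.051%

EAR = (1 + 0.19932/365)^365 − 1 = 0.220506.
Compounded annually, the equivalent nominal rate is the EAR itself: 22.051%.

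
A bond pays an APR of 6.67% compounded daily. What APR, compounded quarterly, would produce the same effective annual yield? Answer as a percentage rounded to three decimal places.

EAR = (1 + 0.0667/365)^365 − 1 = 0.068968.
Solve (1 + r/4)^4 = 1.068968: r/4 = 1.068968^(1/4) − 1 = 0.016813, so r = 0.067253 = 6.725%.

6.725%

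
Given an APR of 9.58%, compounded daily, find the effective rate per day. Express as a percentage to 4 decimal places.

0.0262%

With a nominal annual rate compounded daily, the periodic rate is the nominal rate divided by 365.
i = 0.0958 / 365 = 0.0002625 = 0.0262%.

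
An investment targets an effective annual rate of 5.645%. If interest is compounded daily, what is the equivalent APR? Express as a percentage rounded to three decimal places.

(1 + r/365)^365 − 1 = 0.05645, so 1 + r/365 = 1.05645^(1/365).
r/365 = 0.000150, so r = 0.054918 = 5.492%.

5.492%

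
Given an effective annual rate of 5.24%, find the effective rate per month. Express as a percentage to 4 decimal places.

The per-month rate i satisfies (1 + i)^12 = 1 + 0.0524.
i = 1.0524^(1/12) − 1 = 0.0042652 = 0.4265%.

0.4265%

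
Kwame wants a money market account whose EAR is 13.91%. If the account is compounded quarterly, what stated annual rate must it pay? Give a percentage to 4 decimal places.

(1 + r/4)^4 − 1 = 0.1391, so 1 + r/4 = 1.1391^(1/4).
r/4 = 0.033095, so r = 0.132382 = 13.2382%.

13.2382%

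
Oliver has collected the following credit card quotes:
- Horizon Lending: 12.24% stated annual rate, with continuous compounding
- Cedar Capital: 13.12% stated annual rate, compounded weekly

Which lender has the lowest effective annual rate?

Horizon Lending

Horizon Lending: e^0.1224 − 1 = 13.021%
Cedar Capital: (1 + 0.1312/52)^52 − 1 = 14.001%
The lowest effective annual rate is Horizon Lending at 13.021%.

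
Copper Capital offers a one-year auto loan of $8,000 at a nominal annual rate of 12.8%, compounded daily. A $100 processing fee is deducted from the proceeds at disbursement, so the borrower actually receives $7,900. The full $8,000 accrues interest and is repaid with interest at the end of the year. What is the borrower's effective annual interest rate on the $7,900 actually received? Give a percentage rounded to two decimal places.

Amount owed after one year: 8,000 × (1 + 0.128/365)^365 = 8,000 × 1.136528 = $9,092.22.
Effective rate on net proceeds: 9,092.22 / 7,900 − 1 = 0.150914 = 15.09%.

15.09%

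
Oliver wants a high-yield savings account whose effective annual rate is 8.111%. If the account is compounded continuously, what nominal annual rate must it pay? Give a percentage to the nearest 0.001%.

Continuous: nominal r satisfies e^r − 1 = 0.08111.
r = ln(1 + 0.08111) = ln(1.08111) = 0.077988 = 7.799%.

7.799%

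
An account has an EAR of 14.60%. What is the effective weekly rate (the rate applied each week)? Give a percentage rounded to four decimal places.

The per-week rate i satisfies (1 + i)^52 = 1 + 0.1460.
i = 1.1460^(1/52) − 1 = 0.0026242 = 0.2624%.

0.2624%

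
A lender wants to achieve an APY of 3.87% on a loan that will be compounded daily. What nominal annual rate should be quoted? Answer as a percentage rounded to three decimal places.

(1 + r/365)^365 − 1 = 0.0387, so 1 + r/365 = 1.0387^(1/365).
r/365 = 0.000104, so r = 0.037972 = 3.797%.

3.797%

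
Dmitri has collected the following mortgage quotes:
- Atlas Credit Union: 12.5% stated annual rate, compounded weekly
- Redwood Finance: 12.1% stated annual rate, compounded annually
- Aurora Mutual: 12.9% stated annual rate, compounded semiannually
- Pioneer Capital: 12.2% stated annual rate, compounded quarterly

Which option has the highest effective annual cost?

Atlas Credit Union: (1 + 0.125/52)^52 − 1 = 13.298%
Redwood Finance: compounded annually, EAR = 12.100%
Aurora Mutual: (1 + 0.129/2)^2 − 1 = 13.316%
Pioneer Capital: (1 + 0.122/4)^4 − 1 = 12.770%
The highest effective annual rate is Aurora Mutual at 13.316%.

Aurora Mutual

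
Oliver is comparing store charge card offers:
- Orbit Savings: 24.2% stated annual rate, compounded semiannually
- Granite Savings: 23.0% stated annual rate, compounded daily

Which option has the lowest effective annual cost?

Orbit Savings: (1 + 0.242/2)^2 − 1 = 25.664%
Granite Savings: (1 + 0.230/365)^365 − 1 = 25.851%
The lowest effective annual rate is Orbit Savings at 25.664%.

Orbit Savings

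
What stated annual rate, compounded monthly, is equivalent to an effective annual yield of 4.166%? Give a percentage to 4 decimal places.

(1 + r/12)^12 − 1 = 0.04166, so 1 + r/12 = 1.04166^(1/12).
r/12 = 0.003407, so r = 0.040885 = 4.0885%.

4.0885%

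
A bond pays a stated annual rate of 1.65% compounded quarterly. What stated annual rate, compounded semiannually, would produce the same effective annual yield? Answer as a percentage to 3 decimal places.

1.653%

EAR = (1 + 0.0165/4)^4 − 1 = 0.016602.
Solve (1 + r/2)^2 = 1.016602: r/2 = 1.016602^(1/2) − 1 = 0.008267, so r = 0.016534 = 1.653%.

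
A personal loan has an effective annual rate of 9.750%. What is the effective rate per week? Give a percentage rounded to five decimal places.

0.17907%

The per-week rate i satisfies (1 + i)^52 = 1 + 0.09750.
i = 1.09750^(1/52) − 1 = 0.0017907 = 0.17907%.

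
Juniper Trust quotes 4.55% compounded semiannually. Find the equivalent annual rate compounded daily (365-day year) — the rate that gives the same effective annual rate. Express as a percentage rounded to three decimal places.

EAR = (1 + 0.0455/2)^2 − 1 = 0.046018.
Solve (1 + r/365)^365 = 1.046018: r/365 = 1.046018^(1/365) − 1 = 0.000123, so r = 0.044993 = 4.499%.

4.499%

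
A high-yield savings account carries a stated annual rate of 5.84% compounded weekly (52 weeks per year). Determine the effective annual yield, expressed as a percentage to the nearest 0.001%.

EAR = (1 + 0.0584/52)^52 − 1.
= 1.060104 − 1 = 6.010%.

6.010%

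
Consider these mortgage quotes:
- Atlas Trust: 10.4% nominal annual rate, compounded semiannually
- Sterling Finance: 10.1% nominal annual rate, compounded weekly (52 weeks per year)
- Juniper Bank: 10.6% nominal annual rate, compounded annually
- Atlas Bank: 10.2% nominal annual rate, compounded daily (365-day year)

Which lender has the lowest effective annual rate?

Atlas Trust: (1 + 0.104/2)^2 − 1 = 10.670%
Sterling Finance: (1 + 0.101/52)^52 − 1 = 10.617%
Juniper Bank: compounded annually, EAR = 10.600%
Atlas Bank: (1 + 0.102/365)^365 − 1 = 10.737%
The lowest effective annual rate is Juniper Bank at 10.600%.

Juniper Bank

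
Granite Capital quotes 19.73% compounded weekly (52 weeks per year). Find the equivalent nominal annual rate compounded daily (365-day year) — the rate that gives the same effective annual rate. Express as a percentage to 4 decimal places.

19.6980%

EAR = (1 + 0.1973/52)^52 − 1 = 0.217655.
Solve (1 + r/365)^365 = 1.217655: r/365 = 1.217655^(1/365) − 1 = 0.000540, so r = 0.196980 = 19.6980%.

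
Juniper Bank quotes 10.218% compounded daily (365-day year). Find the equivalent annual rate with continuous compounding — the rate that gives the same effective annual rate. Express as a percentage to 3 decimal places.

EAR = (1 + 0.10218/365)^365 − 1 = 0.107567.
Equivalent continuous rate: r = ln(1 + 0.107567) = 0.102166 = 10.217%.

10.217%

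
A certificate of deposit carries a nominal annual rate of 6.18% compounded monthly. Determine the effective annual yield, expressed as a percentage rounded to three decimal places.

6.358%

EAR = (1 + 0.0618/12)^12 − 1.
= 1.063581 − 1 = 6.358%.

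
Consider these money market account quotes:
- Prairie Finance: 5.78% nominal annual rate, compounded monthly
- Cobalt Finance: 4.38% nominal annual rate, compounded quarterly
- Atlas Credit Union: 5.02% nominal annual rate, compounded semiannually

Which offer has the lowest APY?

Prairie Finance: (1 + 0.0578/12)^12 − 1 = 5.936%
Cobalt Finance: (1 + 0.0438/4)^4 − 1 = 4.452%
Atlas Credit Union: (1 + 0.0502/2)^2 − 1 = 5.083%
The lowest effective annual rate is Cobalt Finance at 4.452%.

Cobalt Finance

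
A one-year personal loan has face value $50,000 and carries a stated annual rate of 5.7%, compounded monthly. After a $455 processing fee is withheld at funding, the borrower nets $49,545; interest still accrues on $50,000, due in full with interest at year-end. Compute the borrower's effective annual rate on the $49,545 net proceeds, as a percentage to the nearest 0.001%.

Amount owed after one year: 50,000 × (1 + 0.057/12)^12 = 50,000 × 1.058513 = $52,925.65.
Effective rate on net proceeds: 52,925.65 / 49,545 − 1 = 0.068234 = 6.823%.

6.823%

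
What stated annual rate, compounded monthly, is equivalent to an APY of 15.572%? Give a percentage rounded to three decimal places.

(1 + r/12)^12 − 1 = 0.15572, so 1 + r/12 = 1.15572^(1/12).
r/12 = 0.012133, so r = 0.145600 = 14.560%.

14.560%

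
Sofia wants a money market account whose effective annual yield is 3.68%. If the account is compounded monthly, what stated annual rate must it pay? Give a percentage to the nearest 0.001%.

3.619%

(1 + r/12)^12 − 1 = 0.0368, so 1 + r/12 = 1.0368^(1/12).
r/12 = 0.003016, so r = 0.036194 = 3.619%.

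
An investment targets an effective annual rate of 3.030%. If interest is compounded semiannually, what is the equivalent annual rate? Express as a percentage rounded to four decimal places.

3.0074%

(1 + r/2)^2 − 1 = 0.03030, so 1 + r/2 = 1.03030^(1/2).
r/2 = 0.015037, so r = 0.030074 = 3.0074%.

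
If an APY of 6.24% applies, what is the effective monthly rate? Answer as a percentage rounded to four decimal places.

The per-month rate i satisfies (1 + i)^12 = 1 + 0.0624.
i = 1.0624^(1/12) − 1 = 0.0050570 = 0.5057%.

0.5057%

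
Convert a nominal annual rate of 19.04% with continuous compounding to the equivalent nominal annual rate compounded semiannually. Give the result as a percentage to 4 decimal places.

19.9758%

EAR under continuous compounding: e^0.1904 − 1 = 0.209733.
Solve (1 + r/2)^2 = 1.209733: r/2 = 1.209733^(1/2) − 1 = 0.099879, so r = 0.199758 = 19.9758%.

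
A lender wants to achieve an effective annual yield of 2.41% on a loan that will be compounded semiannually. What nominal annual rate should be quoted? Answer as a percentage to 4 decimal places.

2.3957%

(1 + r/2)^2 − 1 = 0.0241, so 1 + r/2 = 1.0241^(1/2).
r/2 = 0.011978, so r = 0.023957 = 2.3957%.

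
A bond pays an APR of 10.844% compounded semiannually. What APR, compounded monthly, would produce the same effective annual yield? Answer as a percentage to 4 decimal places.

10.6068%

EAR = (1 + 0.10844/2)^2 − 1 = 0.111380.
Solve (1 + r/12)^12 = 1.111380: r/12 = 1.111380^(1/12) − 1 = 0.008839, so r = 0.106068 = 10.6068%.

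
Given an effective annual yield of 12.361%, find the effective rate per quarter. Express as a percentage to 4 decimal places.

The per-quarter rate i satisfies (1 + i)^4 = 1 + 0.12361.
i = 1.12361^(1/4) − 1 = 0.0295653 = 2.9565%.

2.9565%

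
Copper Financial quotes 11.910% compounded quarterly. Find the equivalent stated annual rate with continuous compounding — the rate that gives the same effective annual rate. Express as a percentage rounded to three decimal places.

11.736%

EAR = (1 + 0.11910/4)^4 − 1 = 0.124526.
Equivalent continuous rate: r = ln(1 + 0.124526) = 0.117361 = 11.736%.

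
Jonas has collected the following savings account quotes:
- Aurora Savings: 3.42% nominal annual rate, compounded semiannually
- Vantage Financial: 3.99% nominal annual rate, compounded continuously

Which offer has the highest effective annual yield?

Vantage Financial

Aurora Savings: (1 + 0.0342/2)^2 − 1 = 3.449%
Vantage Financial: e^0.0399 − 1 = 4.071%
The highest effective annual rate is Vantage Financial at 4.071%.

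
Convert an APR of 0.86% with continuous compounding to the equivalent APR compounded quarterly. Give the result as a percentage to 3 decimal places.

0.861%

EAR under continuous compounding: e^0.0086 − 1 = 0.008637.
Solve (1 + r/4)^4 = 1.008637: r/4 = 1.008637^(1/4) − 1 = 0.002152, so r = 0.008609 = 0.861%.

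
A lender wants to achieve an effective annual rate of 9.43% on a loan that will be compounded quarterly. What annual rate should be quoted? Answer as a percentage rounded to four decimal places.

9.1138%

(1 + r/4)^4 − 1 = 0.0943, so 1 + r/4 = 1.0943^(1/4).
r/4 = 0.022784, so r = 0.091138 = 9.1138%.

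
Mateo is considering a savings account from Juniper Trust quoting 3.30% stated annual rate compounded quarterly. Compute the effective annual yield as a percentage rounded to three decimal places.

EAR = (1 + 0.0330/4)^4 − 1.
= (1 + 0.008250)^4 − 1 = 1.033411 − 1 = 3.341%.

3.341%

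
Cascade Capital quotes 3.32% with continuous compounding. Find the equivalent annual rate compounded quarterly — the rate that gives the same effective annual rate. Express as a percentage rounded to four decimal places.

EAR under continuous compounding: e^0.0332 − 1 = 0.033757.
Solve (1 + r/4)^4 = 1.033757: r/4 = 1.033757^(1/4) − 1 = 0.008335, so r = 0.033338 = 3.3338%.

3.3338%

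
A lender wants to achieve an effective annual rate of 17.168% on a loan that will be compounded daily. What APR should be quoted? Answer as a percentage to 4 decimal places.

(1 + r/365)^365 − 1 = 0.17168, so 1 + r/365 = 1.17168^(1/365).
r/365 = 0.000434, so r = 0.158473 = 15.8473%.

15.8473%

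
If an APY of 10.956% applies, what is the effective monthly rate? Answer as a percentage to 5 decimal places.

0.87013%

The per-month rate i satisfies (1 + i)^12 = 1 + 0.10956.
i = 1.10956^(1/12) − 1 = 0.0087013 = 0.87013%.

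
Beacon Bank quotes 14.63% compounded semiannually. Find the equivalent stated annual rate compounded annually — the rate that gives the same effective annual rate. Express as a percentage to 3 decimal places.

EAR = (1 + 0.1463/2)^2 − 1 = 0.151651.
Compounded annually, the equivalent nominal rate is the EAR itself: 15.165%.

15.165%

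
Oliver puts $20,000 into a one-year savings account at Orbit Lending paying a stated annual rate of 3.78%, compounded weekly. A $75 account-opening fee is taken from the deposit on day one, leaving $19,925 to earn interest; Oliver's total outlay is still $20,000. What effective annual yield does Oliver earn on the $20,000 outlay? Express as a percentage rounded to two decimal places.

Value after one year: 19,925 × (1 + 0.0378/52)^52 = 19,925 × 1.038509 = $20,692.30.
Effective yield on the $20,000 outlay: 20,692.30 / 20,000 − 1 = 0.034615 = 3.46%.

3.46%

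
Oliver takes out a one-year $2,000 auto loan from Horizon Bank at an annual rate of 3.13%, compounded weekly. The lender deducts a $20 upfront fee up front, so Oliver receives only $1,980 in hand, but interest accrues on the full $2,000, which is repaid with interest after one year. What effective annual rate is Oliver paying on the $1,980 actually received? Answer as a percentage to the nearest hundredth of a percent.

4.22%

Amount owed after one year: 2,000 × (1 + 0.0313/52)^52 = 2,000 × 1.031785 = $2,063.57.
Effective rate on net proceeds: 2,063.57 / 1,980 − 1 = 0.042207 = 4.22%.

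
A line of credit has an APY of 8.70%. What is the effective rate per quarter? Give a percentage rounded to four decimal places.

The per-quarter rate i satisfies (1 + i)^4 = 1 + 0.0870.
i = 1.0870^(1/4) − 1 = 0.0210744 = 2.1074%.

2.1074%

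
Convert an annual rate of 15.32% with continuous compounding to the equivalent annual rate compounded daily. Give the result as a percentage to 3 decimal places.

15.323%

EAR under continuous compounding: e^0.1532 − 1 = 0.165558.
Solve (1 + r/365)^365 = 1.165558: r/365 = 1.165558^(1/365) − 1 = 0.000420, so r = 0.153232 = 15.323%.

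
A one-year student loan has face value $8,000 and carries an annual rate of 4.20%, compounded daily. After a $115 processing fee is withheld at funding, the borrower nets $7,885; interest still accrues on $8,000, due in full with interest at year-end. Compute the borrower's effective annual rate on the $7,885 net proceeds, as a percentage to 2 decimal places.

Amount owed after one year: 8,000 × (1 + 0.0420/365)^365 = 8,000 × 1.042892 = $8,343.14.
Effective rate on net proceeds: 8,343.14 / 7,885 − 1 = 0.058102 = 5.81%.

5.81%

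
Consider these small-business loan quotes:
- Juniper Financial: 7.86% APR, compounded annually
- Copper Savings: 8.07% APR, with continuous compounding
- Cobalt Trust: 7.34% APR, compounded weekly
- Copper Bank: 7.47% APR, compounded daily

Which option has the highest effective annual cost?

Copper Savings

Juniper Financial: compounded annually, EAR = 7.860%
Copper Savings: e^0.0807 − 1 = 8.405%
Cobalt Trust: (1 + 0.0734/52)^52 − 1 = 7.611%
Copper Bank: (1 + 0.0747/365)^365 − 1 = 7.755%
The highest effective annual rate is Copper Savings at 8.405%.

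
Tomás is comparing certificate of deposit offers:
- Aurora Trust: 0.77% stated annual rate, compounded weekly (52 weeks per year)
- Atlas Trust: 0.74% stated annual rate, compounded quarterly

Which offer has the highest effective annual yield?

Aurora Trust

Aurora Trust: (1 + 0.0077/52)^52 − 1 = 0.773%
Atlas Trust: (1 + 0.0074/4)^4 − 1 = 0.742%
The highest effective annual rate is Aurora Trust at 0.773%.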